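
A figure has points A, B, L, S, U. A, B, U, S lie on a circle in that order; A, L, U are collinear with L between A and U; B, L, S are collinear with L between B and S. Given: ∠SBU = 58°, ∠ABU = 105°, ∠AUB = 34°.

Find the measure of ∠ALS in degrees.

1. ∠SAU = 58°  [same arc US]
2. ∠ASB = 34°  [same arc AB]
3. ∠ALS = 88°  [△ALS]

∠ALS = 88°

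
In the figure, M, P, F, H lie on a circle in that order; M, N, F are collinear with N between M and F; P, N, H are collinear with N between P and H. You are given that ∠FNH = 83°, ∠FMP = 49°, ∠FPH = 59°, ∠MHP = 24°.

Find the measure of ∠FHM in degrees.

∠FHM = 73°

1. ∠FHP = 49°  [same arc PF]
2. ∠FMH = 59°  [same arc FH]
3. ∠HFM = 48°  [△FNH]
4. ∠FHM = 73°  [△MFH]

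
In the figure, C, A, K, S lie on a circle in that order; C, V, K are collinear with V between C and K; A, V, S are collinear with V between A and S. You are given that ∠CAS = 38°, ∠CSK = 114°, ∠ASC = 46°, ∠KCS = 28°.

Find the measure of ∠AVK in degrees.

1. ∠AKC = 46°  [same arc CA]
2. ∠KAS = 28°  [same arc KS]
3. ∠AVK = 106°  [△AVK]

∠AVK = 106°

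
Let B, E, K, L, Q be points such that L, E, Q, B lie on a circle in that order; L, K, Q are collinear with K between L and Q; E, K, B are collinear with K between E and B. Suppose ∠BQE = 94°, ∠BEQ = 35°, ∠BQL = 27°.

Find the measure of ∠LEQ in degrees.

∠LEQ = 62°

1. ∠BLQ = 35°  [same arc QB]
2. ∠LBQ = 118°  [△LQB]
3. ∠LEQ = 62°  [cyclic LEQB, opposite ∠E+∠B]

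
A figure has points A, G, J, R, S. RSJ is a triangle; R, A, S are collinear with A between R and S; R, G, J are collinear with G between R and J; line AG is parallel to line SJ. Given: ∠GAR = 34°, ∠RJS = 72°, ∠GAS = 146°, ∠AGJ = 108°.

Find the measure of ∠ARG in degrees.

∠ARG = 74°

1. ∠JSR = 34°  [AG∥SJ, corresponding at A]
2. ∠JRS = 74°  [△RSJ]
3. ∠ARG = 74°  [A on RS, G on RJ]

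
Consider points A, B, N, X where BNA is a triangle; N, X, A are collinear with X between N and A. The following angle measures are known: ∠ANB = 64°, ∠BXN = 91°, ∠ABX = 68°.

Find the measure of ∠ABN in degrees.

∠ABN = 93°

1. ∠AXB = 89°  [linear pair at X on NA]
2. ∠BAX = 23°  [△BXA]
3. ∠BAN = 23°  [X on ray AN]
4. ∠ABN = 93°  [△BNA]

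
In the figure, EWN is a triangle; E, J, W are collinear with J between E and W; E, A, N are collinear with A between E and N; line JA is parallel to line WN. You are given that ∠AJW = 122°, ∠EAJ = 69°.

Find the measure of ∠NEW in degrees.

1. ∠AJE = 58°  [linear pair at J on EW]
2. ∠AEJ = 53°  [△EJA]
3. ∠NEW = 53°  [J on EW, A on EN]

∠NEW = 53°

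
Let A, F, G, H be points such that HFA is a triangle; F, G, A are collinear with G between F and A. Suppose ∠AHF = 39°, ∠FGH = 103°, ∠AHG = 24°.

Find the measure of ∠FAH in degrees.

1. ∠AGH = 77°  [linear pair at G on FA]
2. ∠GAH = 79°  [△HGA]
3. ∠FAH = 79°  [G on ray AF]

∠FAH = 79°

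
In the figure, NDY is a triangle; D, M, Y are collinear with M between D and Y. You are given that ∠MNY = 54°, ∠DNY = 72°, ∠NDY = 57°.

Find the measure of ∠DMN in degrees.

1. ∠DYN = 51°  [△NDY]
2. ∠MYN = 51°  [M on ray YD]
3. ∠NMY = 75°  [△NMY]
4. ∠DMN = 105°  [linear pair at M on DY]

∠DMN = 105°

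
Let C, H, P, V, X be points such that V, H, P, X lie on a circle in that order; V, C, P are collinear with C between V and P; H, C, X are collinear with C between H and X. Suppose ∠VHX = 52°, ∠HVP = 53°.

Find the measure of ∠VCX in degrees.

1. ∠VPX = 52°  [same arc VX]
2. ∠HXP = 53°  [same arc HP]
3. ∠PCX = 75°  [△PCX]
4. ∠VCX = 105°  [linear pair at C on VP]

∠VCX = 105°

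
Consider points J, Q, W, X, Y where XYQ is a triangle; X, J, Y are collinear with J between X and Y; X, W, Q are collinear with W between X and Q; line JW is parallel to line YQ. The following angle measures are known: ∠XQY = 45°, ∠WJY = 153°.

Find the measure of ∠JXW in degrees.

1. ∠JWX = 45°  [JW∥YQ, corresponding at W]
2. ∠WJX = 27°  [linear pair at J on XY]
3. ∠JXW = 108°  [△XJW]

∠JXW = 108°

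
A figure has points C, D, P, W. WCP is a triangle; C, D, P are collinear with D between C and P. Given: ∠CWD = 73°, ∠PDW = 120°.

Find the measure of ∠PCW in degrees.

1. ∠CDW = 60°  [linear pair at D on CP]
2. ∠DCW = 47°  [△WCD]
3. ∠PCW = 47°  [D on ray CP]

∠PCW = 47°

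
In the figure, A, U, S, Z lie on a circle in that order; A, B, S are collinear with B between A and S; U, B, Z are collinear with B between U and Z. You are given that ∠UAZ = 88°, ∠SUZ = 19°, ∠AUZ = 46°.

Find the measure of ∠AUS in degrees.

∠AUS = 65°

1. ∠USZ = 92°  [cyclic AUSZ, opposite ∠A+∠S]
2. ∠AZU = 46°  [△AUZ]
3. ∠SZU = 69°  [△USZ]
4. ∠ASU = 46°  [same arc AU]
5. ∠SAU = 69°  [same arc US]
6. ∠AUS = 65°  [△AUS]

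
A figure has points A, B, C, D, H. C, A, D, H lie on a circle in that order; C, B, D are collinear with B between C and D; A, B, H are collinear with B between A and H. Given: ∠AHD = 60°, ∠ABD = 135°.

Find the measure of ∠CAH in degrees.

1. ∠ACD = 60°  [same arc AD]
2. ∠ABC = 45°  [linear pair at B on CD]
3. ∠CAH = 75°  [△CBA]

∠CAH = 75°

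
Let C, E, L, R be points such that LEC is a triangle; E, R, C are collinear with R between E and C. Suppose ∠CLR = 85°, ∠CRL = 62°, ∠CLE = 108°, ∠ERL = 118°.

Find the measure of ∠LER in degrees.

∠LER = 39°

1. ∠LCR = 33°  [△LRC]
2. ∠ECL = 33°  [R on ray CE]
3. ∠CEL = 39°  [△LEC]
4. ∠LER = 39°  [R on ray EC]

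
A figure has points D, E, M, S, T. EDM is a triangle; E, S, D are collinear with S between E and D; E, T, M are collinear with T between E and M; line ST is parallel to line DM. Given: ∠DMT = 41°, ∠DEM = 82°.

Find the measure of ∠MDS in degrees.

1. ∠DME = 41°  [T on ray ME]
2. ∠EDM = 57°  [△EDM]
3. ∠MDS = 57°  [S on ray DE]

∠MDS = 57°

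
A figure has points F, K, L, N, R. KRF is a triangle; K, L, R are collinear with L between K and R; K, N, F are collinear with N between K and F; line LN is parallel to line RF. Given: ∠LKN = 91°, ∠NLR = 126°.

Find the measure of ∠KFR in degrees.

1. ∠KLN = 54°  [linear pair at L on KR]
2. ∠KNL = 35°  [△KLN]
3. ∠KFR = 35°  [LN∥RF, corresponding at N]

∠KFR = 35°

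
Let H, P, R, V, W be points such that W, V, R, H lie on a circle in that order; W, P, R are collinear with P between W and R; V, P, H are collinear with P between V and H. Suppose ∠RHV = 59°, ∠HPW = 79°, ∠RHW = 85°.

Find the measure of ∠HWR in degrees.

∠HWR = 75°

1. ∠RWV = 59°  [same arc VR]
2. ∠RPV = 79°  [vertical angles at P]
3. ∠RVW = 95°  [cyclic WVRH, opposite ∠V+∠H]
4. ∠VRW = 26°  [△WVR]
5. ∠HVR = 75°  [△VPR]
6. ∠HWR = 75°  [same arc RH]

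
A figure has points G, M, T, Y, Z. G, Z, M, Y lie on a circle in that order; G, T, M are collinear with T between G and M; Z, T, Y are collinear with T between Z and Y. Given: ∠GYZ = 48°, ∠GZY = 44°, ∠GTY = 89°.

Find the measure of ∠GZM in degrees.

∠GZM = 87°

1. ∠MGY = 43°  [△GTY]
2. ∠GMY = 44°  [same arc GY]
3. ∠GYM = 93°  [△GMY]
4. ∠GZM = 87°  [cyclic GZMY, opposite ∠Z+∠Y]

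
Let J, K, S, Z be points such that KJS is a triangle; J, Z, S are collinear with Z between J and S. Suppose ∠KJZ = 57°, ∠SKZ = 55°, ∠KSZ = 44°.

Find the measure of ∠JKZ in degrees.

1. ∠KZS = 81°  [△KZS]
2. ∠JZK = 99°  [linear pair at Z on JS]
3. ∠JKZ = 24°  [△KJZ]

∠JKZ = 24°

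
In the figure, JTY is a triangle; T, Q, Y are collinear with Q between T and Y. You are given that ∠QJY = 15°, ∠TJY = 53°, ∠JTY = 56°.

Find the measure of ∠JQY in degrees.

∠JQY = 94°

1. ∠JYT = 71°  [△JTY]
2. ∠JYQ = 71°  [Q on ray YT]
3. ∠JQY = 94°  [△JQY]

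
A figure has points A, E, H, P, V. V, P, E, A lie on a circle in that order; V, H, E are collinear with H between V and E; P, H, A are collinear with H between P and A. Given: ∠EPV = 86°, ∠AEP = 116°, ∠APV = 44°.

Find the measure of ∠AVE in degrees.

1. ∠EAV = 94°  [cyclic VPEA, opposite ∠P+∠A]
2. ∠AEV = 44°  [same arc VA]
3. ∠AVE = 42°  [△VEA]

∠AVE = 42°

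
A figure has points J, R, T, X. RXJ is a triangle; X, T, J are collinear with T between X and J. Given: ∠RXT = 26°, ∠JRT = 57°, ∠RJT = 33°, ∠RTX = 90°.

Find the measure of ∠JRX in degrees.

∠JRX = 121°

1. ∠JXR = 26°  [T on ray XJ]
2. ∠RJX = 33°  [T on ray JX]
3. ∠JRX = 121°  [△RXJ]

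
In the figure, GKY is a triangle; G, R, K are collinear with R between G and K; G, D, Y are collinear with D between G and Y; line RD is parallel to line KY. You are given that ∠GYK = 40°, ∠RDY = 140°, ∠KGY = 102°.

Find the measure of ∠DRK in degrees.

∠DRK = 142°

1. ∠GKY = 38°  [△GKY]
2. ∠DRG = 38°  [RD∥KY, corresponding at R]
3. ∠DRK = 142°  [linear pair at R on GK]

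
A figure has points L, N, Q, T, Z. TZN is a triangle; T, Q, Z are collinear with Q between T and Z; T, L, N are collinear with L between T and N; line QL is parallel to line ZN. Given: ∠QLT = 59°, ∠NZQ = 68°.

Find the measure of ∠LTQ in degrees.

1. ∠TNZ = 59°  [QL∥ZN, corresponding at L]
2. ∠NZT = 68°  [Q on ray ZT]
3. ∠NTZ = 53°  [△TZN]
4. ∠LTQ = 53°  [Q on TZ, L on TN]

∠LTQ = 53°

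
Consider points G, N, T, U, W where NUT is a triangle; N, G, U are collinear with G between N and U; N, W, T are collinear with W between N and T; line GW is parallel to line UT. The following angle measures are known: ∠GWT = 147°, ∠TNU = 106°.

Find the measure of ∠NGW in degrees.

1. ∠GWN = 33°  [linear pair at W on NT]
2. ∠GNW = 106°  [G on NU, W on NT]
3. ∠NGW = 41°  [△NGW]

∠NGW = 41°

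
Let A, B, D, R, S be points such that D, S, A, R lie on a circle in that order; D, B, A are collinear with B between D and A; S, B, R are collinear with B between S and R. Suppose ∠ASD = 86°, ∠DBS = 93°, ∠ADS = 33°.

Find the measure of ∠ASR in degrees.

1. ∠DAS = 61°  [△DSA]
2. ∠ABS = 87°  [linear pair at B on DA]
3. ∠ASR = 32°  [△SBA]

∠ASR = 32°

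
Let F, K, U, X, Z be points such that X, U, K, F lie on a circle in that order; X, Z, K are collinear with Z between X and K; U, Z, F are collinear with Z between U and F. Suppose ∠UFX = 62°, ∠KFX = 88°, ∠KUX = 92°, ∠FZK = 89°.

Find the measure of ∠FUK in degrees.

1. ∠UKX = 62°  [same arc XU]
2. ∠UZX = 89°  [vertical angles at Z]
3. ∠KZU = 91°  [linear pair at Z on XK]
4. ∠FUK = 27°  [△UZK]

∠FUK = 27°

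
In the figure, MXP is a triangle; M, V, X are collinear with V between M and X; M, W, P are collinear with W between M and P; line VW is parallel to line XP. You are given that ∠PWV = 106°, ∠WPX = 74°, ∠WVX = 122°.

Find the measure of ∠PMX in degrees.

∠PMX = 48°

1. ∠MWV = 74°  [linear pair at W on MP]
2. ∠MVW = 58°  [linear pair at V on MX]
3. ∠VMW = 48°  [△MVW]
4. ∠PMX = 48°  [V on MX, W on MP]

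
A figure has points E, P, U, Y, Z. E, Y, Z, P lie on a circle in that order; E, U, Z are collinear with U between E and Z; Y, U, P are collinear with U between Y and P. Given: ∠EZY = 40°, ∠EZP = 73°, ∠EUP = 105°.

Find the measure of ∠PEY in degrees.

1. ∠EPY = 40°  [same arc EY]
2. ∠EYP = 73°  [same arc EP]
3. ∠PEY = 67°  [△EYP]

∠PEY = 67°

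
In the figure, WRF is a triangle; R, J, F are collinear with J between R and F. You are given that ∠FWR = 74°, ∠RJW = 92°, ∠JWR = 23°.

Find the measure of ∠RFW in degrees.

1. ∠JRW = 65°  [△WRJ]
2. ∠FRW = 65°  [J on ray RF]
3. ∠RFW = 41°  [△WRF]

∠RFW = 41°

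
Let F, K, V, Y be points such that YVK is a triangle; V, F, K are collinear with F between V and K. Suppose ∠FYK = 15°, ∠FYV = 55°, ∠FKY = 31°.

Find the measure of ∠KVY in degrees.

1. ∠KFY = 134°  [△YFK]
2. ∠VFY = 46°  [linear pair at F on VK]
3. ∠FVY = 79°  [△YVF]
4. ∠KVY = 79°  [F on ray VK]

∠KVY = 79°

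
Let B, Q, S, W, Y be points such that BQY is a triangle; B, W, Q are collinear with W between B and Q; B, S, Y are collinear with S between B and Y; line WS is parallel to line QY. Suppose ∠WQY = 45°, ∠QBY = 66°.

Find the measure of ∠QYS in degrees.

1. ∠BQY = 45°  [W on ray QB]
2. ∠BYQ = 69°  [△BQY]
3. ∠QYS = 69°  [S on ray YB]

∠QYS = 69°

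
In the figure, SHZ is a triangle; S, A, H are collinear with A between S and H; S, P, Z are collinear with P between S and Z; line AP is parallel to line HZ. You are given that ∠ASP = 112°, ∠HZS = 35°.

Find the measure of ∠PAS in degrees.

∠PAS = 33°

1. ∠HSZ = 112°  [A on SH, P on SZ]
2. ∠SHZ = 33°  [△SHZ]
3. ∠PAS = 33°  [AP∥HZ, corresponding at A]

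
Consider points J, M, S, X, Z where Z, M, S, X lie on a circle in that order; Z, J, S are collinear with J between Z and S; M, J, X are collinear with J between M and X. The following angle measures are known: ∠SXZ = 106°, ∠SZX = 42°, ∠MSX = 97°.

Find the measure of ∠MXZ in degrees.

1. ∠XSZ = 32°  [△ZSX]
2. ∠MZX = 83°  [cyclic ZMSX, opposite ∠Z+∠S]
3. ∠XMZ = 32°  [same arc ZX]
4. ∠MXZ = 65°  [△ZMX]

∠MXZ = 65°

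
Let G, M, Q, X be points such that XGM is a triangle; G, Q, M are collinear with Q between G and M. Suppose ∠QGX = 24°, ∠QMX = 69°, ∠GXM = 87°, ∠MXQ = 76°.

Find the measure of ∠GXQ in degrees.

1. ∠MQX = 35°  [△XQM]
2. ∠GQX = 145°  [linear pair at Q on GM]
3. ∠GXQ = 11°  [△XGQ]

∠GXQ = 11°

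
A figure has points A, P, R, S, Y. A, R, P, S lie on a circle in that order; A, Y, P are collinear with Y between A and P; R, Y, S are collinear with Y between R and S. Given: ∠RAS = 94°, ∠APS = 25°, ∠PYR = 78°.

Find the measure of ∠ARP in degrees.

1. ∠ARS = 25°  [same arc AS]
2. ∠AYR = 102°  [linear pair at Y on AP]
3. ∠ASR = 61°  [△ARS]
4. ∠PAR = 53°  [△AYR]
5. ∠APR = 61°  [same arc AR]
6. ∠ARP = 66°  [△ARP]

∠ARP = 66°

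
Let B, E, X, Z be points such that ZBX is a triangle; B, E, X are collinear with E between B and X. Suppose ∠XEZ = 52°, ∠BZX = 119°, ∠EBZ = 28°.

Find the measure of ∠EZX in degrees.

1. ∠XBZ = 28°  [E on ray BX]
2. ∠BXZ = 33°  [△ZBX]
3. ∠EXZ = 33°  [E on ray XB]
4. ∠EZX = 95°  [△ZEX]

∠EZX = 95°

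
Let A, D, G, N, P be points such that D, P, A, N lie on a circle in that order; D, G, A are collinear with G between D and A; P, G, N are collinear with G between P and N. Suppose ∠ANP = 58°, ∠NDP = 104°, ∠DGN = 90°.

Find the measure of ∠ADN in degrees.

1. ∠NAP = 76°  [cyclic DPAN, opposite ∠D+∠A]
2. ∠APN = 46°  [△PAN]
3. ∠ADN = 46°  [same arc AN]

∠ADN = 46°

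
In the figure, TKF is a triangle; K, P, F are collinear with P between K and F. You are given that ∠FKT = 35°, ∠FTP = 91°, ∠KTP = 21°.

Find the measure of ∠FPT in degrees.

∠FPT = 56°

1. ∠PKT = 35°  [P on ray KF]
2. ∠KPT = 124°  [△TKP]
3. ∠FPT = 56°  [linear pair at P on KF]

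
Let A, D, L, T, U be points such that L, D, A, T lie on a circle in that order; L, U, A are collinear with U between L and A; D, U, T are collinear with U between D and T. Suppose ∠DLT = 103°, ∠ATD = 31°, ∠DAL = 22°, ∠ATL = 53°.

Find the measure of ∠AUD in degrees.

∠AUD = 86°

1. ∠DAT = 77°  [cyclic LDAT, opposite ∠L+∠A]
2. ∠ADT = 72°  [△DAT]
3. ∠AUD = 86°  [△DUA]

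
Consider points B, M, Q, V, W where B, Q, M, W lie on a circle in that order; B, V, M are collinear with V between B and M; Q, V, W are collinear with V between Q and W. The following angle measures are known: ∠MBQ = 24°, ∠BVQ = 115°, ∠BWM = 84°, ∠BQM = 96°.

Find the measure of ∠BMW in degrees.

∠BMW = 41°

1. ∠MWQ = 24°  [same arc QM]
2. ∠MVW = 115°  [vertical angles at V]
3. ∠BMW = 41°  [△MVW]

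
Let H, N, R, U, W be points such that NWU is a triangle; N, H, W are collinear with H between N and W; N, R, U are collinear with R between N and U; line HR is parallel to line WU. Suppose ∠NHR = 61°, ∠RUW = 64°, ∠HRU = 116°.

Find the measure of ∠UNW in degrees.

1. ∠NWU = 61°  [HR∥WU, corresponding at H]
2. ∠NUW = 64°  [R on ray UN]
3. ∠UNW = 55°  [△NWU]

∠UNW = 55°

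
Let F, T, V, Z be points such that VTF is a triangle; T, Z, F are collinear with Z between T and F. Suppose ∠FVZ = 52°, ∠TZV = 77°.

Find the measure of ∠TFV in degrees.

∠TFV = 25°

1. ∠FZV = 103°  [linear pair at Z on TF]
2. ∠VFZ = 25°  [△VZF]
3. ∠TFV = 25°  [Z on ray FT]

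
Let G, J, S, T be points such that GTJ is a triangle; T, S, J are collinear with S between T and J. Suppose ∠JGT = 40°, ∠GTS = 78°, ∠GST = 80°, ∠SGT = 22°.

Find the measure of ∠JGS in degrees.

1. ∠GTJ = 78°  [S on ray TJ]
2. ∠GSJ = 100°  [linear pair at S on TJ]
3. ∠GJT = 62°  [△GTJ]
4. ∠GJS = 62°  [S on ray JT]
5. ∠JGS = 18°  [△GSJ]

∠JGS = 18°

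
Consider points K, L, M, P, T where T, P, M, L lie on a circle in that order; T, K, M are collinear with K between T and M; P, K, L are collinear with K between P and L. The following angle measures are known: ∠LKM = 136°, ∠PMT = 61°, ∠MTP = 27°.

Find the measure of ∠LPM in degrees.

1. ∠PKT = 136°  [vertical angles at K]
2. ∠MKP = 44°  [linear pair at K on TM]
3. ∠LPM = 75°  [△PKM]

∠LPM = 75°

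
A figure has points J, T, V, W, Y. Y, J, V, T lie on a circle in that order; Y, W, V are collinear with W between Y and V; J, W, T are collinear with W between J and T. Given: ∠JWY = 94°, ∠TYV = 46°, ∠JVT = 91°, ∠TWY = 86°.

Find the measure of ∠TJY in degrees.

1. ∠JTY = 48°  [△YWT]
2. ∠JYT = 89°  [cyclic YJVT, opposite ∠Y+∠V]
3. ∠TJY = 43°  [△YJT]

∠TJY = 43°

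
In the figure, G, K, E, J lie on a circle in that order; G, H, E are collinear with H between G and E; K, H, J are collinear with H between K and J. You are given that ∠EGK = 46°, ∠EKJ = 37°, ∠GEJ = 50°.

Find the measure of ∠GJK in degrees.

1. ∠EJK = 46°  [same arc KE]
2. ∠JEK = 97°  [△KEJ]
3. ∠GKJ = 50°  [same arc GJ]
4. ∠JGK = 83°  [cyclic GKEJ, opposite ∠G+∠E]
5. ∠GJK = 47°  [△GKJ]

∠GJK = 47°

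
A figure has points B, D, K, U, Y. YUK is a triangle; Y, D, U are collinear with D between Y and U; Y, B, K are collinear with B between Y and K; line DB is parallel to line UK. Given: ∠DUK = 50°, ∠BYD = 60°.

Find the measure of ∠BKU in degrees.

1. ∠KUY = 50°  [D on ray UY]
2. ∠KYU = 60°  [D on YU, B on YK]
3. ∠UKY = 70°  [△YUK]
4. ∠BKU = 70°  [B on ray KY]

∠BKU = 70°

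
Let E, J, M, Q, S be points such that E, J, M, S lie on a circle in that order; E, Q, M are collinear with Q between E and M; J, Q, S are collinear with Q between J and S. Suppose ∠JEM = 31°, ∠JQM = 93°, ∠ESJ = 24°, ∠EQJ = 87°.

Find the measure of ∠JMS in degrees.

1. ∠EJS = 62°  [△EQJ]
2. ∠JES = 94°  [△EJS]
3. ∠JMS = 86°  [cyclic EJMS, opposite ∠E+∠M]

∠JMS = 86°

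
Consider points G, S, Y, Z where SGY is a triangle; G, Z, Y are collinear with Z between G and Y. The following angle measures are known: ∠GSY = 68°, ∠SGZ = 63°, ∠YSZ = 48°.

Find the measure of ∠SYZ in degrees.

1. ∠SGY = 63°  [Z on ray GY]
2. ∠GYS = 49°  [△SGY]
3. ∠SYZ = 49°  [Z on ray YG]

∠SYZ = 49°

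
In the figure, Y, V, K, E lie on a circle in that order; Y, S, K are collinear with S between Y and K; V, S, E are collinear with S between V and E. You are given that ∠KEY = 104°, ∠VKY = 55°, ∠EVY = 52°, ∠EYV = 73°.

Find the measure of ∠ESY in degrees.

1. ∠VEY = 55°  [same arc YV]
2. ∠EKY = 52°  [same arc YE]
3. ∠EYK = 24°  [△YKE]
4. ∠ESY = 101°  [△YSE]

∠ESY = 101°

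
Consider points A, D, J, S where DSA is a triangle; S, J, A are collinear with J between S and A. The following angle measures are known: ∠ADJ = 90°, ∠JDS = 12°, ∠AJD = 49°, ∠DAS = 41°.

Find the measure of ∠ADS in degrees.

1. ∠DJS = 131°  [linear pair at J on SA]
2. ∠DSJ = 37°  [△DSJ]
3. ∠ASD = 37°  [J on ray SA]
4. ∠ADS = 102°  [△DSA]

∠ADS = 102°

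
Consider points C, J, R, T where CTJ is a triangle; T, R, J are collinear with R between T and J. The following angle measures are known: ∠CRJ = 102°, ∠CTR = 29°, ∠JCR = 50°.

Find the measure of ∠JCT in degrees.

1. ∠CJR = 28°  [△CRJ]
2. ∠CTJ = 29°  [R on ray TJ]
3. ∠CJT = 28°  [R on ray JT]
4. ∠JCT = 123°  [△CTJ]

∠JCT = 123°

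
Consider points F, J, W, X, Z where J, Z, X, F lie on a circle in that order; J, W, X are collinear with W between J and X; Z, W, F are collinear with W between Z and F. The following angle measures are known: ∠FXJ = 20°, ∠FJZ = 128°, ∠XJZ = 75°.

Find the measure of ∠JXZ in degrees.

1. ∠FZJ = 20°  [same arc JF]
2. ∠JFZ = 32°  [△JZF]
3. ∠JXZ = 32°  [same arc JZ]

∠JXZ = 32°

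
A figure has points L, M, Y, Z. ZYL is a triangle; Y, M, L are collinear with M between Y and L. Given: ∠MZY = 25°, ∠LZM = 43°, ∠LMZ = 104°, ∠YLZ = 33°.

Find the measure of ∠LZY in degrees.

1. ∠YMZ = 76°  [linear pair at M on YL]
2. ∠MYZ = 79°  [△ZYM]
3. ∠LYZ = 79°  [M on ray YL]
4. ∠LZY = 68°  [△ZYL]

∠LZY = 68°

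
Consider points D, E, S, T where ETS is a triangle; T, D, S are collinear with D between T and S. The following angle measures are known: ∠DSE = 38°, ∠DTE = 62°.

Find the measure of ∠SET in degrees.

∠SET = 80°

1. ∠EST = 38°  [D on ray ST]
2. ∠ETS = 62°  [D on ray TS]
3. ∠SET = 80°  [△ETS]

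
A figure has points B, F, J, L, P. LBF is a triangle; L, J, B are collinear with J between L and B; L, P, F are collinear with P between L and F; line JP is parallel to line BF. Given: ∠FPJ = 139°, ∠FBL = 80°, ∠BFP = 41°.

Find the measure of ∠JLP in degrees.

∠JLP = 59°

1. ∠JPL = 41°  [linear pair at P on LF]
2. ∠LJP = 80°  [JP∥BF, corresponding at J]
3. ∠JLP = 59°  [△LJP]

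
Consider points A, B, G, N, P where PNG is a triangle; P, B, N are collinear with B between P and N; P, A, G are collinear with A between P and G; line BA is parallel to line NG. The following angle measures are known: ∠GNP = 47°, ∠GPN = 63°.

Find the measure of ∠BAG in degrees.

1. ∠NGP = 70°  [△PNG]
2. ∠BAP = 70°  [BA∥NG, corresponding at A]
3. ∠BAG = 110°  [linear pair at A on PG]

∠BAG = 110°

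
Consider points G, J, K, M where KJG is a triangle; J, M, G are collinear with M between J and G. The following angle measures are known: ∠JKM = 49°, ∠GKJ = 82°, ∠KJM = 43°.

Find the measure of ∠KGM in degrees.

1. ∠GJK = 43°  [M on ray JG]
2. ∠JGK = 55°  [△KJG]
3. ∠KGM = 55°  [M on ray GJ]

∠KGM = 55°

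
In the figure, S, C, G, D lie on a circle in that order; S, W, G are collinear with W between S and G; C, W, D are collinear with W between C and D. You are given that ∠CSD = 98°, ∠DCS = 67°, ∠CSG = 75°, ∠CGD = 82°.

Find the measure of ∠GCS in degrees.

1. ∠CDS = 15°  [△SCD]
2. ∠CGS = 15°  [same arc SC]
3. ∠GCS = 90°  [△SCG]

∠GCS = 90°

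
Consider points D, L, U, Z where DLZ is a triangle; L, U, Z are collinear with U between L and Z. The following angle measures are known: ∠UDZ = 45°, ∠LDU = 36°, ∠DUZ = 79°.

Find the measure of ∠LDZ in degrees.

∠LDZ = 81°

1. ∠DZU = 56°  [△DUZ]
2. ∠DUL = 101°  [linear pair at U on LZ]
3. ∠DZL = 56°  [U on ray ZL]
4. ∠DLU = 43°  [△DLU]
5. ∠DLZ = 43°  [U on ray LZ]
6. ∠LDZ = 81°  [△DLZ]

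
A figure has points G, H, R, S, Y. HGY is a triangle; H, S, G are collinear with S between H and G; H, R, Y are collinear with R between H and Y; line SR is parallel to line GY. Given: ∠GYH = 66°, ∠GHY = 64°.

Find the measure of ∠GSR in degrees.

∠GSR = 130°

1. ∠HGY = 50°  [△HGY]
2. ∠HSR = 50°  [SR∥GY, corresponding at S]
3. ∠GSR = 130°  [linear pair at S on HG]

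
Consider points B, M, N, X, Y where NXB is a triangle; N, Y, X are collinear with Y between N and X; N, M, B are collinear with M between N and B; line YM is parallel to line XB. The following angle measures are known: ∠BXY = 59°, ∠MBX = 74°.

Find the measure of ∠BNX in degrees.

1. ∠BXN = 59°  [Y on ray XN]
2. ∠NBX = 74°  [M on ray BN]
3. ∠BNX = 47°  [△NXB]

∠BNX = 47°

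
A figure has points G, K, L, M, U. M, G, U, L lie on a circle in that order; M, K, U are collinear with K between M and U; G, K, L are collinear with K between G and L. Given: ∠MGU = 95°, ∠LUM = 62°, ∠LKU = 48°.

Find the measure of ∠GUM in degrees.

∠GUM = 15°

1. ∠LGM = 62°  [same arc ML]
2. ∠GKM = 48°  [vertical angles at K]
3. ∠GMU = 70°  [△MKG]
4. ∠GUM = 15°  [△MGU]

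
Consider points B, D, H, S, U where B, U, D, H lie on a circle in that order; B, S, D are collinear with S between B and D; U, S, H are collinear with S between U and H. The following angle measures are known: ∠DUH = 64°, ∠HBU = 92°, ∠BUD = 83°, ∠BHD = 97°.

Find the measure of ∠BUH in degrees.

1. ∠DBH = 64°  [same arc DH]
2. ∠BDH = 19°  [△BDH]
3. ∠BUH = 19°  [same arc BH]

∠BUH = 19°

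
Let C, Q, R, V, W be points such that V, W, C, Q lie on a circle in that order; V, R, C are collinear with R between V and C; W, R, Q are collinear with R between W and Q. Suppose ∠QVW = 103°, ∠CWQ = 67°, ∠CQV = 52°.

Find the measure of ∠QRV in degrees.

∠QRV = 97°

1. ∠QCW = 77°  [cyclic VWCQ, opposite ∠V+∠C]
2. ∠CVQ = 67°  [same arc CQ]
3. ∠CQW = 36°  [△WCQ]
4. ∠QCV = 61°  [△VCQ]
5. ∠CRQ = 83°  [△CRQ]
6. ∠QRV = 97°  [linear pair at R on VC]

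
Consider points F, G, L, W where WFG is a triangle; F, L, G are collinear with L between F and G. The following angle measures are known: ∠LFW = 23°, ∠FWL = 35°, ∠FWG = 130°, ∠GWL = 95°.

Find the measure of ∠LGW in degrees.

1. ∠GFW = 23°  [L on ray FG]
2. ∠FGW = 27°  [△WFG]
3. ∠LGW = 27°  [L on ray GF]

∠LGW = 27°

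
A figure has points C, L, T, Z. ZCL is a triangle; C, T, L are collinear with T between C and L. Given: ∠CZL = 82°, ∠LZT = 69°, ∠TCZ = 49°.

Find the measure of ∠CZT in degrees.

1. ∠LCZ = 49°  [T on ray CL]
2. ∠CLZ = 49°  [△ZCL]
3. ∠TLZ = 49°  [T on ray LC]
4. ∠LTZ = 62°  [△ZTL]
5. ∠CTZ = 118°  [linear pair at T on CL]
6. ∠CZT = 13°  [△ZCT]

∠CZT = 13°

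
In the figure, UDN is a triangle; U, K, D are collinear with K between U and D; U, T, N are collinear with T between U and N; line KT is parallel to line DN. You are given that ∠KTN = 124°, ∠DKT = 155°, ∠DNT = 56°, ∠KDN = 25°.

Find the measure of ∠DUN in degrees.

1. ∠DNU = 56°  [T on ray NU]
2. ∠NDU = 25°  [K on ray DU]
3. ∠DUN = 99°  [△UDN]

∠DUN = 99°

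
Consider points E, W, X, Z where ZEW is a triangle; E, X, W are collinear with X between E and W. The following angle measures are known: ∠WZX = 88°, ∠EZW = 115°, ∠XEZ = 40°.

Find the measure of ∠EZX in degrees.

1. ∠WEZ = 40°  [X on ray EW]
2. ∠EWZ = 25°  [△ZEW]
3. ∠XWZ = 25°  [X on ray WE]
4. ∠WXZ = 67°  [△ZXW]
5. ∠EXZ = 113°  [linear pair at X on EW]
6. ∠EZX = 27°  [△ZEX]

∠EZX = 27°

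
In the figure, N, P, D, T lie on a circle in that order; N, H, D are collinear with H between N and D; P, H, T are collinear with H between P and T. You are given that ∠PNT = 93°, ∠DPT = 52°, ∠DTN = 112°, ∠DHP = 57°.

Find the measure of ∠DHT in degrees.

1. ∠PDT = 87°  [cyclic NPDT, opposite ∠N+∠D]
2. ∠DNT = 52°  [same arc DT]
3. ∠DTP = 41°  [△PDT]
4. ∠NDT = 16°  [△NDT]
5. ∠DHT = 123°  [△DHT]

∠DHT = 123°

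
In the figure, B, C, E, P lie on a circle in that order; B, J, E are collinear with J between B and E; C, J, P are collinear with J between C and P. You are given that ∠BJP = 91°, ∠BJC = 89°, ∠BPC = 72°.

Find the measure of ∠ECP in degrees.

∠ECP = 17°

1. ∠CJE = 91°  [vertical angles at J]
2. ∠BEC = 72°  [same arc BC]
3. ∠ECP = 17°  [△CJE]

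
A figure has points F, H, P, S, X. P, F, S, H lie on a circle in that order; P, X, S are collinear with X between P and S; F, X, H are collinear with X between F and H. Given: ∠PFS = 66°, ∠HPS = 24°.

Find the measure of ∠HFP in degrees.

∠HFP = 42°

1. ∠PHS = 114°  [cyclic PFSH, opposite ∠F+∠H]
2. ∠HSP = 42°  [△PSH]
3. ∠HFP = 42°  [same arc PH]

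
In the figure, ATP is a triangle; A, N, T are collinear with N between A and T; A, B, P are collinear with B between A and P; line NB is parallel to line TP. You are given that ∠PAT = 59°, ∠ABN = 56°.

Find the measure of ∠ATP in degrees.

1. ∠BAN = 59°  [N on AT, B on AP]
2. ∠ANB = 65°  [△ANB]
3. ∠ATP = 65°  [NB∥TP, corresponding at N]

∠ATP = 65°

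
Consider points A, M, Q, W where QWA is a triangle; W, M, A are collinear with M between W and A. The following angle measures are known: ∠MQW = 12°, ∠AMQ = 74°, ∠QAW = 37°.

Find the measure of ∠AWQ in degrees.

1. ∠QMW = 106°  [linear pair at M on WA]
2. ∠MWQ = 62°  [△QWM]
3. ∠AWQ = 62°  [M on ray WA]

∠AWQ = 62°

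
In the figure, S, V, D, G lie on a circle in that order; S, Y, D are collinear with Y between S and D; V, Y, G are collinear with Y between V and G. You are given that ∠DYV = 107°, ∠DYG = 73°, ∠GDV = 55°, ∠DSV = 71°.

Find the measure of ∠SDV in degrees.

1. ∠SYV = 73°  [linear pair at Y on SD]
2. ∠GSV = 125°  [cyclic SVDG, opposite ∠S+∠D]
3. ∠GVS = 36°  [△SYV]
4. ∠SGV = 19°  [△SVG]
5. ∠SDV = 19°  [same arc SV]

∠SDV = 19°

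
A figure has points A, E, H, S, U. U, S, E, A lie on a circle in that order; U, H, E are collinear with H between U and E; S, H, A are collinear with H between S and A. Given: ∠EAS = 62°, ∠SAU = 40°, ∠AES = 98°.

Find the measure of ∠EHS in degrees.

1. ∠ASE = 20°  [△SEA]
2. ∠SEU = 40°  [same arc US]
3. ∠EHS = 120°  [△SHE]

∠EHS = 120°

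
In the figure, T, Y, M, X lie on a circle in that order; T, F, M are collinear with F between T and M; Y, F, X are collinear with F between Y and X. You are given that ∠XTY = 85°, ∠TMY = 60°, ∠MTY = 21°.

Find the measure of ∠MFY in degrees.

1. ∠XMY = 95°  [cyclic TYMX, opposite ∠T+∠M]
2. ∠MXY = 21°  [same arc YM]
3. ∠MYX = 64°  [△YMX]
4. ∠MFY = 56°  [△YFM]

∠MFY = 56°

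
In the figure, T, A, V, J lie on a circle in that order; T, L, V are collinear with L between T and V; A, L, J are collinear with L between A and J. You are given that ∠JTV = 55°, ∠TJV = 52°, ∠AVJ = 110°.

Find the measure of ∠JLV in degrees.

∠JLV = 92°

1. ∠JAV = 55°  [same arc VJ]
2. ∠JVT = 73°  [△TVJ]
3. ∠AJV = 15°  [△AVJ]
4. ∠JLV = 92°  [△VLJ]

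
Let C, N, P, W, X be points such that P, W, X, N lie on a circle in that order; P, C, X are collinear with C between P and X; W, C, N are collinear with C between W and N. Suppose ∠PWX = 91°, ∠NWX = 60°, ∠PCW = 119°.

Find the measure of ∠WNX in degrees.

∠WNX = 30°

1. ∠PNX = 89°  [cyclic PWXN, opposite ∠W+∠N]
2. ∠NPX = 60°  [same arc XN]
3. ∠NCX = 119°  [vertical angles at C]
4. ∠NXP = 31°  [△PXN]
5. ∠WNX = 30°  [△XCN]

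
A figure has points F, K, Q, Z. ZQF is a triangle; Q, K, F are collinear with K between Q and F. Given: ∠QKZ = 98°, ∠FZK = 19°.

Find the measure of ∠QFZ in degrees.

∠QFZ = 79°

1. ∠FKZ = 82°  [linear pair at K on QF]
2. ∠KFZ = 79°  [△ZKF]
3. ∠QFZ = 79°  [K on ray FQ]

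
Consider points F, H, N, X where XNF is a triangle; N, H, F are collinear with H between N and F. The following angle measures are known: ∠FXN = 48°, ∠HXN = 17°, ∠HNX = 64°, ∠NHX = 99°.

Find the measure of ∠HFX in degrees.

1. ∠FNX = 64°  [H on ray NF]
2. ∠NFX = 68°  [△XNF]
3. ∠HFX = 68°  [H on ray FN]

∠HFX = 68°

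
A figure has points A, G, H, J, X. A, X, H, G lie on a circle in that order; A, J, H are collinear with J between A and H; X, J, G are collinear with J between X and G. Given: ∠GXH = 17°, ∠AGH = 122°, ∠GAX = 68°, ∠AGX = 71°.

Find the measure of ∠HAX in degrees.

1. ∠AXH = 58°  [cyclic AXHG, opposite ∠X+∠G]
2. ∠AHX = 71°  [same arc AX]
3. ∠HAX = 51°  [△AXH]

∠HAX = 51°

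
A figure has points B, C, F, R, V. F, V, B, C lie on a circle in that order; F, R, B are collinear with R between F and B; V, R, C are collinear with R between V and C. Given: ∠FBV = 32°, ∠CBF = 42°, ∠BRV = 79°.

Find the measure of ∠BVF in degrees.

1. ∠CVF = 42°  [same arc FC]
2. ∠FRV = 101°  [linear pair at R on FB]
3. ∠BFV = 37°  [△FRV]
4. ∠BVF = 111°  [△FVB]

∠BVF = 111°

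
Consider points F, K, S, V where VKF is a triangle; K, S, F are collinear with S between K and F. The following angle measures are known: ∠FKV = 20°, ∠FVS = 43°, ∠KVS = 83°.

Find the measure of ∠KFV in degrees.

1. ∠SKV = 20°  [S on ray KF]
2. ∠KSV = 77°  [△VKS]
3. ∠FSV = 103°  [linear pair at S on KF]
4. ∠SFV = 34°  [△VSF]
5. ∠KFV = 34°  [S on ray FK]

∠KFV = 34°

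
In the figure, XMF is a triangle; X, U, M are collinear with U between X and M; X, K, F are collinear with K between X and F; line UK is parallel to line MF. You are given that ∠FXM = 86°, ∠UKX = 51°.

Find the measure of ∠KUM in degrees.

1. ∠KXU = 86°  [U on XM, K on XF]
2. ∠KUX = 43°  [△XUK]
3. ∠KUM = 137°  [linear pair at U on XM]

∠KUM = 137°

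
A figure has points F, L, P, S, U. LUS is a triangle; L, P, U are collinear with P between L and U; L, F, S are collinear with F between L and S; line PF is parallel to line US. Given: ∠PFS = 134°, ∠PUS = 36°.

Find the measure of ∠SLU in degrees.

∠SLU = 98°

1. ∠LFP = 46°  [linear pair at F on LS]
2. ∠LUS = 36°  [P on ray UL]
3. ∠LSU = 46°  [PF∥US, corresponding at F]
4. ∠SLU = 98°  [△LUS]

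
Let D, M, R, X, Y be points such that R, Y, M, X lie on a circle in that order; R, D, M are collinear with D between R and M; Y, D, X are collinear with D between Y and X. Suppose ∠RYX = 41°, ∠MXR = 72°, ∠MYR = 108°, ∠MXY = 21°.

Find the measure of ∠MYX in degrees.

∠MYX = 67°

1. ∠RMX = 41°  [same arc RX]
2. ∠MRX = 67°  [△RMX]
3. ∠MYX = 67°  [same arc MX]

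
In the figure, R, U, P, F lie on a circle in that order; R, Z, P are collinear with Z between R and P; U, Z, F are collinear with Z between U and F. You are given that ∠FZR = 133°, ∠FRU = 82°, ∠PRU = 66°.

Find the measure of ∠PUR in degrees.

∠PUR = 83°

1. ∠PZU = 133°  [vertical angles at Z]
2. ∠FPU = 98°  [cyclic RUPF, opposite ∠R+∠P]
3. ∠PFU = 66°  [same arc UP]
4. ∠FUP = 16°  [△UPF]
5. ∠RPU = 31°  [△UZP]
6. ∠PUR = 83°  [△RUP]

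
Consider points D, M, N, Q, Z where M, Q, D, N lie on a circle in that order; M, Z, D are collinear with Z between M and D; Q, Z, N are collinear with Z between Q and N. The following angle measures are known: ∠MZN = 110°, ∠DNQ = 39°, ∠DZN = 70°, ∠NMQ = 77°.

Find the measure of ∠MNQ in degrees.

∠MNQ = 32°

1. ∠DMQ = 39°  [same arc QD]
2. ∠MZQ = 70°  [vertical angles at Z]
3. ∠MQN = 71°  [△MZQ]
4. ∠MNQ = 32°  [△MQN]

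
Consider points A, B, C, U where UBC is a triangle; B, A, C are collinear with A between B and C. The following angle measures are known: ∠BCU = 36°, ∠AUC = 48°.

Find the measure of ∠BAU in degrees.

1. ∠ACU = 36°  [A on ray CB]
2. ∠CAU = 96°  [△UAC]
3. ∠BAU = 84°  [linear pair at A on BC]

∠BAU = 84°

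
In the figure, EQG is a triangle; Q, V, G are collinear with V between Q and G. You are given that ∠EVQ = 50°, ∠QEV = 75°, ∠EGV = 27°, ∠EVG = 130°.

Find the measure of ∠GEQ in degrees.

∠GEQ = 98°

1. ∠EQV = 55°  [△EQV]
2. ∠EGQ = 27°  [V on ray GQ]
3. ∠EQG = 55°  [V on ray QG]
4. ∠GEQ = 98°  [△EQG]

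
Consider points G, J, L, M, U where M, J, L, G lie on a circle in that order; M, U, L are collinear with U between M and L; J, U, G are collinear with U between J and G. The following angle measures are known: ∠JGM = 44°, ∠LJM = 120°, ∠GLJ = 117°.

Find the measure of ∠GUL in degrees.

1. ∠JLM = 44°  [same arc MJ]
2. ∠JML = 16°  [△MJL]
3. ∠GMJ = 63°  [cyclic MJLG, opposite ∠M+∠L]
4. ∠JGL = 16°  [same arc JL]
5. ∠GJM = 73°  [△MJG]
6. ∠GLM = 73°  [same arc MG]
7. ∠GUL = 91°  [△LUG]

∠GUL = 91°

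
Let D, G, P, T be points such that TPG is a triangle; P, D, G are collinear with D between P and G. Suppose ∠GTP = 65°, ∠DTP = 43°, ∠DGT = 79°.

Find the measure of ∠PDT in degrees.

1. ∠PGT = 79°  [D on ray GP]
2. ∠GPT = 36°  [△TPG]
3. ∠DPT = 36°  [D on ray PG]
4. ∠PDT = 101°  [△TPD]

∠PDT = 101°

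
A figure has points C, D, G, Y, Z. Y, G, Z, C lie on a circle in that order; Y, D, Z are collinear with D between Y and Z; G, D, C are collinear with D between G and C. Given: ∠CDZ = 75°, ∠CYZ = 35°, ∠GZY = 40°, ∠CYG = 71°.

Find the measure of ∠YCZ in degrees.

∠YCZ = 76°

1. ∠CDY = 105°  [linear pair at D on YZ]
2. ∠GCY = 40°  [△YDC]
3. ∠CGY = 69°  [△YGC]
4. ∠CZY = 69°  [same arc YC]
5. ∠YCZ = 76°  [△YZC]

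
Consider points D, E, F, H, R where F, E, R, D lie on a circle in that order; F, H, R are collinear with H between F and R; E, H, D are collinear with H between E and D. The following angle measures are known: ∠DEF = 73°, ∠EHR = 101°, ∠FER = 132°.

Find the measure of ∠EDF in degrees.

1. ∠DRF = 73°  [same arc FD]
2. ∠DHF = 101°  [vertical angles at H]
3. ∠FDR = 48°  [cyclic FERD, opposite ∠E+∠D]
4. ∠DFR = 59°  [△FRD]
5. ∠EDF = 20°  [△FHD]

∠EDF = 20°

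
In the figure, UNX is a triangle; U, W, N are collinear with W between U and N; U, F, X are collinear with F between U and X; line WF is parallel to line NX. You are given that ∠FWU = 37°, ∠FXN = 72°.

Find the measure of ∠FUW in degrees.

1. ∠UNX = 37°  [WF∥NX, corresponding at W]
2. ∠NXU = 72°  [F on ray XU]
3. ∠NUX = 71°  [△UNX]
4. ∠FUW = 71°  [W on UN, F on UX]

∠FUW = 71°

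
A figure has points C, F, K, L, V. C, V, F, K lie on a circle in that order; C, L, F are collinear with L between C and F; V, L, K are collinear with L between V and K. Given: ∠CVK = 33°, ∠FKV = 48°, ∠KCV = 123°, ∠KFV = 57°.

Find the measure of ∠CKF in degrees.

1. ∠CKV = 24°  [△CVK]
2. ∠FCV = 48°  [same arc VF]
3. ∠CFV = 24°  [same arc CV]
4. ∠CVF = 108°  [△CVF]
5. ∠CKF = 72°  [cyclic CVFK, opposite ∠V+∠K]

∠CKF = 72°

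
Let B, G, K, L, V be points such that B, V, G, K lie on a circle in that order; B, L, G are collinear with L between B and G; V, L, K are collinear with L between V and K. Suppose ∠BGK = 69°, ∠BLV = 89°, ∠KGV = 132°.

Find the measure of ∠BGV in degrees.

1. ∠BVK = 69°  [same arc BK]
2. ∠KBV = 48°  [cyclic BVGK, opposite ∠B+∠G]
3. ∠BKV = 63°  [△BVK]
4. ∠BGV = 63°  [same arc BV]

∠BGV = 63°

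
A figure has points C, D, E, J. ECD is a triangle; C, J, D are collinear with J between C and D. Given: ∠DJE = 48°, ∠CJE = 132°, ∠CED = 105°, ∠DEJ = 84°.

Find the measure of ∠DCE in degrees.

∠DCE = 27°

1. ∠EDJ = 48°  [△EJD]
2. ∠CDE = 48°  [J on ray DC]
3. ∠DCE = 27°  [△ECD]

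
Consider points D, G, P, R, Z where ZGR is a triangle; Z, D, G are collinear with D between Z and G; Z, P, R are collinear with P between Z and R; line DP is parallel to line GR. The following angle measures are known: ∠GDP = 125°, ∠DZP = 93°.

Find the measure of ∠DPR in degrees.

1. ∠PDZ = 55°  [linear pair at D on ZG]
2. ∠DPZ = 32°  [△ZDP]
3. ∠DPR = 148°  [linear pair at P on ZR]

∠DPR = 148°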